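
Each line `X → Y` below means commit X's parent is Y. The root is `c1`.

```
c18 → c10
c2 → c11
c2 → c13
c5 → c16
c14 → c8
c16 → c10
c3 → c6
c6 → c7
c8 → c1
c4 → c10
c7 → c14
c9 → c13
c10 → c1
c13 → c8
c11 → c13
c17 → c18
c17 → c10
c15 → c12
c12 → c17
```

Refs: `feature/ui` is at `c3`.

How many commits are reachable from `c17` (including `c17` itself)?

4

Walking parent pointers from c17: reachable set = {c1, c10, c17, c18}.
That is 4 commits.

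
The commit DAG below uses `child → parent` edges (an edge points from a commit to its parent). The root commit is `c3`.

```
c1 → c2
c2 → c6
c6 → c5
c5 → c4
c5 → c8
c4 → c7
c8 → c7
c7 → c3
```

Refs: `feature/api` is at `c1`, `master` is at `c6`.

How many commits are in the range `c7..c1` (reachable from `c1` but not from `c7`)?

Reachable from c1: {c1, c2, c3, c4, c5, c6, c7, c8}.
Reachable from c7: {c3, c7}.
In c1's history but not c7's: {c1, c2, c4, c5, c6, c8} — 6 commits.

6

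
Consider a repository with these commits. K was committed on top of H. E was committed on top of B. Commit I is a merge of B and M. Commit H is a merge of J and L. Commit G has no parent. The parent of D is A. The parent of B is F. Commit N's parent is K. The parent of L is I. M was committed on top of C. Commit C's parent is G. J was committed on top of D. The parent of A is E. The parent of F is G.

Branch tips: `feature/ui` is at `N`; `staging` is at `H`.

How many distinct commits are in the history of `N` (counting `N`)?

Walking parent pointers from N: reachable set = {A, B, C, D, E, F, G, H, I, J, K, L, M, N}.
That is 14 commits.

14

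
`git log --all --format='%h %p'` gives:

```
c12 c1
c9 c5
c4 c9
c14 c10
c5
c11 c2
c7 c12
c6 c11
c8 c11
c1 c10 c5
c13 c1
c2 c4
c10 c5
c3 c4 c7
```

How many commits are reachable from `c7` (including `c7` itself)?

Walking parent pointers from c7: reachable set = {c1, c10, c12, c5, c7}.
That is 5 commits.

5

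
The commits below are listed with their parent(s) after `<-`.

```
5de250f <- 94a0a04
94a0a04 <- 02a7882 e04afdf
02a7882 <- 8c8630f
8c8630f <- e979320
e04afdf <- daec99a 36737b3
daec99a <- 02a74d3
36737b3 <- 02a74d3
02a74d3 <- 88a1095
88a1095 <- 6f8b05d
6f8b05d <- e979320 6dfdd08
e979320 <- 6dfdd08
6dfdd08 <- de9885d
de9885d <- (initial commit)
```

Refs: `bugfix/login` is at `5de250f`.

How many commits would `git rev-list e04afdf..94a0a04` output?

Reachable from 94a0a04: {02a74d3, 02a7882, 36737b3, 6dfdd08, 6f8b05d, 88a1095, 8c8630f, 94a0a04, daec99a, de9885d, e04afdf, e979320}.
Reachable from e04afdf: {02a74d3, 36737b3, 6dfdd08, 6f8b05d, 88a1095, daec99a, de9885d, e04afdf, e979320}.
In 94a0a04's history but not e04afdf's: {02a7882, 8c8630f, 94a0a04} — 3 commits.

3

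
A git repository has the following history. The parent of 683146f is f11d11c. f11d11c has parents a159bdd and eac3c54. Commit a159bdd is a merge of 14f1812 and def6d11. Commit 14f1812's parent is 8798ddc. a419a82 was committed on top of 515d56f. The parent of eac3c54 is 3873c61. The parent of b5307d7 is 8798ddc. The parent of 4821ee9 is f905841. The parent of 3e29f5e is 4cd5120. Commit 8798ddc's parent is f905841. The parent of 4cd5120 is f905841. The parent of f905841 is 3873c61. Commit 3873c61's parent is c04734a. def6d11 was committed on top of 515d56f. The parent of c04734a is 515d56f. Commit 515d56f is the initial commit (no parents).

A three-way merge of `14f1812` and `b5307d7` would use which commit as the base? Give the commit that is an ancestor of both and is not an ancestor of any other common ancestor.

Ancestors of 14f1812: {14f1812, 3873c61, 515d56f, 8798ddc, c04734a, f905841}.
Ancestors of b5307d7: {3873c61, 515d56f, 8798ddc, b5307d7, c04734a, f905841}.
Common ancestors: {3873c61, 515d56f, 8798ddc, c04734a, f905841}.
Among these, 8798ddc is not an ancestor of any other common ancestor — it is the merge base.

8798ddc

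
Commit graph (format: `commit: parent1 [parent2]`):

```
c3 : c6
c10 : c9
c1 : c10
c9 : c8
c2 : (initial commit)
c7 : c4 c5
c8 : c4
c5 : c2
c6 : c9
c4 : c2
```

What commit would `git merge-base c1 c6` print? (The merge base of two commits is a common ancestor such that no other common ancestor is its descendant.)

c9

Ancestors of c1: {c1, c10, c2, c4, c8, c9}.
Ancestors of c6: {c2, c4, c6, c8, c9}.
Common ancestors: {c2, c4, c8, c9}.
Among these, c9 is not an ancestor of any other common ancestor — it is the merge base.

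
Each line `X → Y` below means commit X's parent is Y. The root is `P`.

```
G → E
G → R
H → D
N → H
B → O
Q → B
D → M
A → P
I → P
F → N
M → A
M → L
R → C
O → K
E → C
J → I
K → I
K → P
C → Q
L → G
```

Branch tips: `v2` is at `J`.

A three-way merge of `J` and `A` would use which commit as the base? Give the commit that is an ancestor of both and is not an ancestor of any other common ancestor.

P

Ancestors of J: {I, J, P}.
Ancestors of A: {A, P}.
Common ancestors: {P}.
The only common ancestor is P, so it is the merge base.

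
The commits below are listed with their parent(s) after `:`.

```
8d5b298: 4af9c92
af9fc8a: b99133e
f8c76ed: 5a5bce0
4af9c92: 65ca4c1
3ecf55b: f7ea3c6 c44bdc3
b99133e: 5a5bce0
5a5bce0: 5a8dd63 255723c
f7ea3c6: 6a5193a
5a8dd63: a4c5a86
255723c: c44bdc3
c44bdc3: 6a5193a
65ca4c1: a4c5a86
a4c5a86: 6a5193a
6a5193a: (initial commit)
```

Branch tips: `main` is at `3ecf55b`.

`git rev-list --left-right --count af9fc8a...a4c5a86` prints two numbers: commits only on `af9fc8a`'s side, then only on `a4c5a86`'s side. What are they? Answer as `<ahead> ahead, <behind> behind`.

Reachable from af9fc8a: {255723c, 5a5bce0, 5a8dd63, 6a5193a, a4c5a86, af9fc8a, b99133e, c44bdc3}.
Reachable from a4c5a86: {6a5193a, a4c5a86}.
Only in af9fc8a's history (ahead): {255723c, 5a5bce0, 5a8dd63, af9fc8a, b99133e, c44bdc3} — 6.
Only in a4c5a86's history (behind): {} — 0.

6 ahead, 0 behind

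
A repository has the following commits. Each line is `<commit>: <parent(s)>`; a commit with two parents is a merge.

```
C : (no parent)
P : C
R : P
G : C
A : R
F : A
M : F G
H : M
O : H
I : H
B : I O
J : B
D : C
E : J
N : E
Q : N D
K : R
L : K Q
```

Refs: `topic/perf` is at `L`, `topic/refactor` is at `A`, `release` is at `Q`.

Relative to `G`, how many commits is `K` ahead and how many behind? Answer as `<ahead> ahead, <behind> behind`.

3 ahead, 1 behind

Reachable from K: {C, K, P, R}.
Reachable from G: {C, G}.
Only in K's history (ahead): {K, P, R} — 3.
Only in G's history (behind): {G} — 1.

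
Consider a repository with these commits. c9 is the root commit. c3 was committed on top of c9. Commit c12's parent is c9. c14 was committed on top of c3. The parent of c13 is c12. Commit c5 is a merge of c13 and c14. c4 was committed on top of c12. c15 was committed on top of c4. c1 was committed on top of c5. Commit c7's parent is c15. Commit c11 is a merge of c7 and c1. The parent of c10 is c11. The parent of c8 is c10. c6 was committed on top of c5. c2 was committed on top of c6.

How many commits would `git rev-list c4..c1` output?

5

Reachable from c1: {c1, c12, c13, c14, c3, c5, c9}.
Reachable from c4: {c12, c4, c9}.
In c1's history but not c4's: {c1, c13, c14, c3, c5} — 5 commits.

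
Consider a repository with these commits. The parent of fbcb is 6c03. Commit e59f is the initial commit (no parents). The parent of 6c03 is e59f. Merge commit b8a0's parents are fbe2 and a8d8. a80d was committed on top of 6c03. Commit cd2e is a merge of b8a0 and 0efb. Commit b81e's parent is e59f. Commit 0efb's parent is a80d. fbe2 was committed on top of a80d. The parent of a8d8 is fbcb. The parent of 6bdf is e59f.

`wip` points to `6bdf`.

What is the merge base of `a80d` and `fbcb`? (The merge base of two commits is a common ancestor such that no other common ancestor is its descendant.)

6c03

Ancestors of a80d: {6c03, a80d, e59f}.
Ancestors of fbcb: {6c03, e59f, fbcb}.
Common ancestors: {6c03, e59f}.
Among these, 6c03 is not an ancestor of any other common ancestor — it is the merge base.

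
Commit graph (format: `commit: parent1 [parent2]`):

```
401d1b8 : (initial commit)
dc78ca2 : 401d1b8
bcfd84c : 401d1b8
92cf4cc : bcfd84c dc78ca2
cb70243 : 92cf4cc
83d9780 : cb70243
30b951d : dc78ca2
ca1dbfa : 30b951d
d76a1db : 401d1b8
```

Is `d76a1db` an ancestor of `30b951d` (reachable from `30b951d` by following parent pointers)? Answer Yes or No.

No

Ancestors of 30b951d: {30b951d, 401d1b8, dc78ca2}.
d76a1db is not in that set, so it is not an ancestor of 30b951d.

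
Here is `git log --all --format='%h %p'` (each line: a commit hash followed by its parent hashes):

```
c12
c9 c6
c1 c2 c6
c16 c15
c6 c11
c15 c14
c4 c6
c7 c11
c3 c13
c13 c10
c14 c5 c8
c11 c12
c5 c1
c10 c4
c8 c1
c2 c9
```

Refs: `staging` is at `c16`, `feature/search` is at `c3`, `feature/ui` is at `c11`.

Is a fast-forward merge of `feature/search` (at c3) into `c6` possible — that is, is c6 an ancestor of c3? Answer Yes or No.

A fast-forward from c6 to c3 is possible iff c6 is an ancestor of c3.
Ancestors of c3: {c10, c11, c12, c13, c3, c4, c6}.
c6 is among them, so fast-forward is possible.

Yes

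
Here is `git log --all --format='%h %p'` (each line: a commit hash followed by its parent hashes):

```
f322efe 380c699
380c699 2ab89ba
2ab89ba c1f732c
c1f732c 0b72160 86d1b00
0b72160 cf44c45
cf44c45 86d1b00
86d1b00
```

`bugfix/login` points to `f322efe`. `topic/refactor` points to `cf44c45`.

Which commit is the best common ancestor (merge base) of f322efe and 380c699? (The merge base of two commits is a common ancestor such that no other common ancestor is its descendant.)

Ancestors of f322efe: {0b72160, 2ab89ba, 380c699, 86d1b00, c1f732c, cf44c45, f322efe}.
Ancestors of 380c699: {0b72160, 2ab89ba, 380c699, 86d1b00, c1f732c, cf44c45}.
Common ancestors: {0b72160, 2ab89ba, 380c699, 86d1b00, c1f732c, cf44c45}.
Among these, 380c699 is not an ancestor of any other common ancestor — it is the merge base.

380c699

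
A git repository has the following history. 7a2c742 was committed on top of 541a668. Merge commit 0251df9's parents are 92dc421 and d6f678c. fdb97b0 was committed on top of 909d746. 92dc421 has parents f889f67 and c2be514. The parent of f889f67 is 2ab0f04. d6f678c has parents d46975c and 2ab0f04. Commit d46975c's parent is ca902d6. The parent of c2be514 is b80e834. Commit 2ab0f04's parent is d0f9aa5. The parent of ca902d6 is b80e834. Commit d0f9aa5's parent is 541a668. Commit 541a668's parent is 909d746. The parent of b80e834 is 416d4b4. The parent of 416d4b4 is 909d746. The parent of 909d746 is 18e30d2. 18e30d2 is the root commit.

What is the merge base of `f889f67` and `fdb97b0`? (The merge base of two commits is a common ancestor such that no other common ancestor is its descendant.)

909d746

Ancestors of f889f67: {18e30d2, 2ab0f04, 541a668, 909d746, d0f9aa5, f889f67}.
Ancestors of fdb97b0: {18e30d2, 909d746, fdb97b0}.
Common ancestors: {18e30d2, 909d746}.
Among these, 909d746 is not an ancestor of any other common ancestor — it is the merge base.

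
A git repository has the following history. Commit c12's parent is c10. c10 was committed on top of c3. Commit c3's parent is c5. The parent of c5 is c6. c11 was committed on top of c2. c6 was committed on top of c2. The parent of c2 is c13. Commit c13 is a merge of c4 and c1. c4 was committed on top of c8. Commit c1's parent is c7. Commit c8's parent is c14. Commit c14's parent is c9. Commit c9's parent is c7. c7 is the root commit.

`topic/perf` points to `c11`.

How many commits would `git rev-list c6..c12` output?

Reachable from c12: {c1, c10, c12, c13, c14, c2, c3, c4, c5, c6, c7, c8, c9}.
Reachable from c6: {c1, c13, c14, c2, c4, c6, c7, c8, c9}.
In c12's history but not c6's: {c10, c12, c3, c5} — 4 commits.

4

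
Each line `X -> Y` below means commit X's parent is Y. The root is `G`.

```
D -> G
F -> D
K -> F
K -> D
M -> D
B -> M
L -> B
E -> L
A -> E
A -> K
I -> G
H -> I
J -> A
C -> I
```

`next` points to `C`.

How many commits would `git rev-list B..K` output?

Reachable from K: {D, F, G, K}.
Reachable from B: {B, D, G, M}.
In K's history but not B's: {F, K} — 2 commits.

2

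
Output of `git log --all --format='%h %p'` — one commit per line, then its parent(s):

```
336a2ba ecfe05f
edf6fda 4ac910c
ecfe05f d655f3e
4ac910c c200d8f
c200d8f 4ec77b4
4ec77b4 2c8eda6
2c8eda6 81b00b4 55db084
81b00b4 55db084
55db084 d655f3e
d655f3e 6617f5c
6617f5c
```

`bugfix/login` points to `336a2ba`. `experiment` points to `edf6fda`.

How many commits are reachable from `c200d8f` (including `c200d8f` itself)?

7

Walking parent pointers from c200d8f: reachable set = {2c8eda6, 4ec77b4, 55db084, 6617f5c, 81b00b4, c200d8f, d655f3e}.
That is 7 commits.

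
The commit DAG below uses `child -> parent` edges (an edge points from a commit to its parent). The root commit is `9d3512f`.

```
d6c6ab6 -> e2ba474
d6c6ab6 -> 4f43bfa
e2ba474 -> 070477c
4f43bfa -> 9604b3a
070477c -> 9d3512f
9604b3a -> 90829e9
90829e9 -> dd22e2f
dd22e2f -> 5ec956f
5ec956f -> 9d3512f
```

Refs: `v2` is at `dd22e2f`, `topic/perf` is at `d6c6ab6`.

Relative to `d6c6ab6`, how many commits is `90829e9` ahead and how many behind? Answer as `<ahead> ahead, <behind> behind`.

Reachable from 90829e9: {5ec956f, 90829e9, 9d3512f, dd22e2f}.
Reachable from d6c6ab6: {070477c, 4f43bfa, 5ec956f, 90829e9, 9604b3a, 9d3512f, d6c6ab6, dd22e2f, e2ba474}.
Only in 90829e9's history (ahead): {} — 0.
Only in d6c6ab6's history (behind): {070477c, 4f43bfa, 9604b3a, d6c6ab6, e2ba474} — 5.

0 ahead, 5 behind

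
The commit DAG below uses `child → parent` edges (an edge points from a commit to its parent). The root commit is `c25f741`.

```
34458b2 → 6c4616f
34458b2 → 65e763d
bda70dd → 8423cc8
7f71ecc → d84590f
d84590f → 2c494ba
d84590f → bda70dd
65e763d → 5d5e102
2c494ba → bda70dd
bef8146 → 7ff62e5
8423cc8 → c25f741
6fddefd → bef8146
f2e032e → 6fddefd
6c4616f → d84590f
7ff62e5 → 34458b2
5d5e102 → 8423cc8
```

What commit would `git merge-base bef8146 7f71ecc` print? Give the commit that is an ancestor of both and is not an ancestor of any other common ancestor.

Ancestors of bef8146: {2c494ba, 34458b2, 5d5e102, 65e763d, 6c4616f, 7ff62e5, 8423cc8, bda70dd, bef8146, c25f741, d84590f}.
Ancestors of 7f71ecc: {2c494ba, 7f71ecc, 8423cc8, bda70dd, c25f741, d84590f}.
Common ancestors: {2c494ba, 8423cc8, bda70dd, c25f741, d84590f}.
Among these, d84590f is not an ancestor of any other common ancestor — it is the merge base.

d84590f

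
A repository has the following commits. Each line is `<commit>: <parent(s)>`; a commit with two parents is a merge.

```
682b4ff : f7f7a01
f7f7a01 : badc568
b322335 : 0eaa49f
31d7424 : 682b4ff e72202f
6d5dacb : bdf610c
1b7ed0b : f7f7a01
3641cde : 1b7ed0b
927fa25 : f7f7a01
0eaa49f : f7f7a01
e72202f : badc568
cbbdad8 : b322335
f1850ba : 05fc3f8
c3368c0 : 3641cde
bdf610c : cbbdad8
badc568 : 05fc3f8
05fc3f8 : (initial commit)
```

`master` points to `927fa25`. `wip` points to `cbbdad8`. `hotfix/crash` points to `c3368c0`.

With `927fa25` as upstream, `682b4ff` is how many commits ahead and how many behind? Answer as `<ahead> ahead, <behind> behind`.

1 ahead, 1 behind

Reachable from 682b4ff: {05fc3f8, 682b4ff, badc568, f7f7a01}.
Reachable from 927fa25: {05fc3f8, 927fa25, badc568, f7f7a01}.
Only in 682b4ff's history (ahead): {682b4ff} — 1.
Only in 927fa25's history (behind): {927fa25} — 1.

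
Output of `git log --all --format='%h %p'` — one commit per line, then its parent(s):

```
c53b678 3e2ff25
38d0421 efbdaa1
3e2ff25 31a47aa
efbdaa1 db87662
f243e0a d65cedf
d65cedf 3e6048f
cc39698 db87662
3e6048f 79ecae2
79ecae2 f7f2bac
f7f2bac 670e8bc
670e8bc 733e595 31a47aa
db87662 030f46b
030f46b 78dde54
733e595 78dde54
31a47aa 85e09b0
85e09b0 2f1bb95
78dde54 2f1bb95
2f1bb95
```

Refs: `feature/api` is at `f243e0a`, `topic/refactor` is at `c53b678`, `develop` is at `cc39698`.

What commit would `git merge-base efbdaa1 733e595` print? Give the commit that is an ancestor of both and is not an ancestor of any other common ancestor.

Ancestors of efbdaa1: {030f46b, 2f1bb95, 78dde54, db87662, efbdaa1}.
Ancestors of 733e595: {2f1bb95, 733e595, 78dde54}.
Common ancestors: {2f1bb95, 78dde54}.
Among these, 78dde54 is not an ancestor of any other common ancestor — it is the merge base.

78dde54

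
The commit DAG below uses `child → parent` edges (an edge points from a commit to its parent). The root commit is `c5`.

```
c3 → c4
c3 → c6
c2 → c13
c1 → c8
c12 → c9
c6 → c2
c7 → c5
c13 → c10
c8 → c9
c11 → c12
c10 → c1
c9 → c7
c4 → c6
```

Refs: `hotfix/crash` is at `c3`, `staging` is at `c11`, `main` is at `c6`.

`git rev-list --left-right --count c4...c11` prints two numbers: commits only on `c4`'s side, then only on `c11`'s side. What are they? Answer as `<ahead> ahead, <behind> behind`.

Reachable from c4: {c1, c10, c13, c2, c4, c5, c6, c7, c8, c9}.
Reachable from c11: {c11, c12, c5, c7, c9}.
Only in c4's history (ahead): {c1, c10, c13, c2, c4, c6, c8} — 7.
Only in c11's history (behind): {c11, c12} — 2.

7 ahead, 2 behind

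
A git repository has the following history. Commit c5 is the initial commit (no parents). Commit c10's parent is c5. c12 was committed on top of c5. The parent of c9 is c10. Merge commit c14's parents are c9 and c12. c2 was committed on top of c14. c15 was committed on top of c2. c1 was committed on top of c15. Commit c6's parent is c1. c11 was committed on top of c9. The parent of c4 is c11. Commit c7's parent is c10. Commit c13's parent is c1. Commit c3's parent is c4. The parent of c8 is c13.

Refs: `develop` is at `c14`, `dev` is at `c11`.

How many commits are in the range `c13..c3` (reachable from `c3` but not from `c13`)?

3

Reachable from c3: {c10, c11, c3, c4, c5, c9}.
Reachable from c13: {c1, c10, c12, c13, c14, c15, c2, c5, c9}.
In c3's history but not c13's: {c11, c3, c4} — 3 commits.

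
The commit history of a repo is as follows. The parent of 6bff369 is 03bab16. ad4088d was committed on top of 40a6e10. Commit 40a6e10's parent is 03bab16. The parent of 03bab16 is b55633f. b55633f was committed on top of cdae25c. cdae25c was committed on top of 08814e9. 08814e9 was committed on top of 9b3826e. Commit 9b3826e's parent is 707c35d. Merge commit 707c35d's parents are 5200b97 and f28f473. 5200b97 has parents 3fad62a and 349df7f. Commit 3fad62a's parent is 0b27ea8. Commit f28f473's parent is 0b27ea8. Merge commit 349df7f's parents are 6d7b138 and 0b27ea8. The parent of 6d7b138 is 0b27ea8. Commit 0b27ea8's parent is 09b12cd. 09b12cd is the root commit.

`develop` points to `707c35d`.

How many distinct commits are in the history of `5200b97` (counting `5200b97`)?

6

Walking parent pointers from 5200b97: reachable set = {09b12cd, 0b27ea8, 349df7f, 3fad62a, 5200b97, 6d7b138}.
That is 6 commits.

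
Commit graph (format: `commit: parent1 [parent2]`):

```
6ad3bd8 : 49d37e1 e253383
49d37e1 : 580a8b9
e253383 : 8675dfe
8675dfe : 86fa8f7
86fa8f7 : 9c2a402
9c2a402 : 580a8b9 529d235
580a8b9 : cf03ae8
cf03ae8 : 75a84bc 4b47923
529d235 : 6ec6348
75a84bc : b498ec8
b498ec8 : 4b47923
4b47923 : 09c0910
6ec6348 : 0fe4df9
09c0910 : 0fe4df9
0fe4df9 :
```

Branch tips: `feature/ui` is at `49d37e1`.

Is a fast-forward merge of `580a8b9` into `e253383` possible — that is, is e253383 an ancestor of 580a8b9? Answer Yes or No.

A fast-forward from e253383 to 580a8b9 is possible iff e253383 is an ancestor of 580a8b9.
Ancestors of 580a8b9: {09c0910, 0fe4df9, 4b47923, 580a8b9, 75a84bc, b498ec8, cf03ae8}.
e253383 is not among them, so fast-forward is not possible.

No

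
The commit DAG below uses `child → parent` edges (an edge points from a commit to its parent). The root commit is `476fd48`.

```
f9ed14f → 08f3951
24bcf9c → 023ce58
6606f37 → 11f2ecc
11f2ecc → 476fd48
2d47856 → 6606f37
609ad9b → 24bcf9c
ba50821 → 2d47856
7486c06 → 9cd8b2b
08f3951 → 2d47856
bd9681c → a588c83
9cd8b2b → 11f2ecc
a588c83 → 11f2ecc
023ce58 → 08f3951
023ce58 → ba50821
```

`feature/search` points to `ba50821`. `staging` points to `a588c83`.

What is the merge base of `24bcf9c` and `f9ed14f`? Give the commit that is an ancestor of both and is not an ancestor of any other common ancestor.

08f3951

Ancestors of 24bcf9c: {023ce58, 08f3951, 11f2ecc, 24bcf9c, 2d47856, 476fd48, 6606f37, ba50821}.
Ancestors of f9ed14f: {08f3951, 11f2ecc, 2d47856, 476fd48, 6606f37, f9ed14f}.
Common ancestors: {08f3951, 11f2ecc, 2d47856, 476fd48, 6606f37}.
Among these, 08f3951 is not an ancestor of any other common ancestor — it is the merge base.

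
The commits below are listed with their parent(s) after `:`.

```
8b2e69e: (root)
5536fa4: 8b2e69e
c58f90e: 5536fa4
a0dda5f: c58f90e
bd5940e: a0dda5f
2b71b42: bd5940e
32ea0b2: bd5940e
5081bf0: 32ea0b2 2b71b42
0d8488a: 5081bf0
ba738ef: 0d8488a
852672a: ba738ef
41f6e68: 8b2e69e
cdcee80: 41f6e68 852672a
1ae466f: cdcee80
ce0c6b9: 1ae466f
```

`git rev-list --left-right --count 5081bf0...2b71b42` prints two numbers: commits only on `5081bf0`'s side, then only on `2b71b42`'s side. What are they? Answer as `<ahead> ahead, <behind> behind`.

2 ahead, 0 behind

Reachable from 5081bf0: {2b71b42, 32ea0b2, 5081bf0, 5536fa4, 8b2e69e, a0dda5f, bd5940e, c58f90e}.
Reachable from 2b71b42: {2b71b42, 5536fa4, 8b2e69e, a0dda5f, bd5940e, c58f90e}.
Only in 5081bf0's history (ahead): {32ea0b2, 5081bf0} — 2.
Only in 2b71b42's history (behind): {} — 0.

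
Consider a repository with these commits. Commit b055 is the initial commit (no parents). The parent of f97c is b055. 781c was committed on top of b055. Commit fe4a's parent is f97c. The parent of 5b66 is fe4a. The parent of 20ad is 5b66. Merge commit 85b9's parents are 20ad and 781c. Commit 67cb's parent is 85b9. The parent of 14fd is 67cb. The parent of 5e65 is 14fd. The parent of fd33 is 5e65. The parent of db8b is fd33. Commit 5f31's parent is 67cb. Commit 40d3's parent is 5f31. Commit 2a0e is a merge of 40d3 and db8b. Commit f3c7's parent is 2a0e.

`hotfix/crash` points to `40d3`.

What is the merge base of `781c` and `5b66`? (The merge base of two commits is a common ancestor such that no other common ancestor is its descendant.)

Ancestors of 781c: {781c, b055}.
Ancestors of 5b66: {5b66, b055, f97c, fe4a}.
Common ancestors: {b055}.
The only common ancestor is b055, so it is the merge base.

b055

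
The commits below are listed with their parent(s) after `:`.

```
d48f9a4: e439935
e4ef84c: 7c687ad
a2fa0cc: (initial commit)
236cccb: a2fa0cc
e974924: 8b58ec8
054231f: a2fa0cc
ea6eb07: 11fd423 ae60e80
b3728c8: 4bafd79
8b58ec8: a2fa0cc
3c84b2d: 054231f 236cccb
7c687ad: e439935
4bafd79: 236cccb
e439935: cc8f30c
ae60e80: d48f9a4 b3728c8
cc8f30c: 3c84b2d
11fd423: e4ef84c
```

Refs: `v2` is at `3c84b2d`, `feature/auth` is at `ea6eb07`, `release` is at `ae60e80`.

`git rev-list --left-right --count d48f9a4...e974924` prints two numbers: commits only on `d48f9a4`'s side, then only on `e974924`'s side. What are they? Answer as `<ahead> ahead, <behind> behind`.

6 ahead, 2 behind

Reachable from d48f9a4: {054231f, 236cccb, 3c84b2d, a2fa0cc, cc8f30c, d48f9a4, e439935}.
Reachable from e974924: {8b58ec8, a2fa0cc, e974924}.
Only in d48f9a4's history (ahead): {054231f, 236cccb, 3c84b2d, cc8f30c, d48f9a4, e439935} — 6.
Only in e974924's history (behind): {8b58ec8, e974924} — 2.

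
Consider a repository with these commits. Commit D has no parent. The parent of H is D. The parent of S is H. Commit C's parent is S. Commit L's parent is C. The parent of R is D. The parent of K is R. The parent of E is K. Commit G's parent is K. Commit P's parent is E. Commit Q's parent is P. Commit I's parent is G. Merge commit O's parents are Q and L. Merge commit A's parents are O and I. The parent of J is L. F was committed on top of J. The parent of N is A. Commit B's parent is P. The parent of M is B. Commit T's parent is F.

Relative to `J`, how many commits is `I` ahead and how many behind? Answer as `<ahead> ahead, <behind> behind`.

4 ahead, 5 behind

Reachable from I: {D, G, I, K, R}.
Reachable from J: {C, D, H, J, L, S}.
Only in I's history (ahead): {G, I, K, R} — 4.
Only in J's history (behind): {C, H, J, L, S} — 5.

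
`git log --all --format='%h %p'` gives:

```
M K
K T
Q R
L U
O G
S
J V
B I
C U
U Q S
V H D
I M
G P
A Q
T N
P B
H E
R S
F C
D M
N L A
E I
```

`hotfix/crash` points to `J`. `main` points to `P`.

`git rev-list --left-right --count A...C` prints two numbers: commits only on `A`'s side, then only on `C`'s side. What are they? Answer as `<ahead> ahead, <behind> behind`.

1 ahead, 2 behind

Reachable from A: {A, Q, R, S}.
Reachable from C: {C, Q, R, S, U}.
Only in A's history (ahead): {A} — 1.
Only in C's history (behind): {C, U} — 2.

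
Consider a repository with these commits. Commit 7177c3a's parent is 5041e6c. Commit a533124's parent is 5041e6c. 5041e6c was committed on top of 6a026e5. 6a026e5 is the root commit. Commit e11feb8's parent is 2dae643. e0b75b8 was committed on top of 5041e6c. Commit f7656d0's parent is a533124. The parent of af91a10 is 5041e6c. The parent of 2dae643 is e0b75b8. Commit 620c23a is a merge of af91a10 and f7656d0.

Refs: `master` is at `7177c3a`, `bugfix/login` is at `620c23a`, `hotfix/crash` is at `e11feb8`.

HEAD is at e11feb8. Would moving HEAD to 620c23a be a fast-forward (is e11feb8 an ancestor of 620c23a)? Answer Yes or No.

No

A fast-forward from e11feb8 to 620c23a is possible iff e11feb8 is an ancestor of 620c23a.
Ancestors of 620c23a: {5041e6c, 620c23a, 6a026e5, a533124, af91a10, f7656d0}.
e11feb8 is not among them, so fast-forward is not possible.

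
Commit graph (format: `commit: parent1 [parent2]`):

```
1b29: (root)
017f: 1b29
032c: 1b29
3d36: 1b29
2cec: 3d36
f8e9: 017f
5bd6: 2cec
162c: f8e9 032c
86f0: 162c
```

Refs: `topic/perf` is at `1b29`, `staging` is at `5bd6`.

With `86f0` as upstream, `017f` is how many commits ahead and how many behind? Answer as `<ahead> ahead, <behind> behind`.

Reachable from 017f: {017f, 1b29}.
Reachable from 86f0: {017f, 032c, 162c, 1b29, 86f0, f8e9}.
Only in 017f's history (ahead): {} — 0.
Only in 86f0's history (behind): {032c, 162c, 86f0, f8e9} — 4.

0 ahead, 4 behind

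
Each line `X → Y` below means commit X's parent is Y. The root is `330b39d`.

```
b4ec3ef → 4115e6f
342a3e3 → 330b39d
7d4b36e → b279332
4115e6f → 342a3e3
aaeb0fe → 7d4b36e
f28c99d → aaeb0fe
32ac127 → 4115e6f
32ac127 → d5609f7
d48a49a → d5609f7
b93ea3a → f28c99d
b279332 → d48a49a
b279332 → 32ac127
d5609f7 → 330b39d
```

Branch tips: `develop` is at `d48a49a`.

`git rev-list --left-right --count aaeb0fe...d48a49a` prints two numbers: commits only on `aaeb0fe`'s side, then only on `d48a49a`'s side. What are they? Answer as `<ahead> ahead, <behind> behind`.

6 ahead, 0 behind

Reachable from aaeb0fe: {32ac127, 330b39d, 342a3e3, 4115e6f, 7d4b36e, aaeb0fe, b279332, d48a49a, d5609f7}.
Reachable from d48a49a: {330b39d, d48a49a, d5609f7}.
Only in aaeb0fe's history (ahead): {32ac127, 342a3e3, 4115e6f, 7d4b36e, aaeb0fe, b279332} — 6.
Only in d48a49a's history (behind): {} — 0.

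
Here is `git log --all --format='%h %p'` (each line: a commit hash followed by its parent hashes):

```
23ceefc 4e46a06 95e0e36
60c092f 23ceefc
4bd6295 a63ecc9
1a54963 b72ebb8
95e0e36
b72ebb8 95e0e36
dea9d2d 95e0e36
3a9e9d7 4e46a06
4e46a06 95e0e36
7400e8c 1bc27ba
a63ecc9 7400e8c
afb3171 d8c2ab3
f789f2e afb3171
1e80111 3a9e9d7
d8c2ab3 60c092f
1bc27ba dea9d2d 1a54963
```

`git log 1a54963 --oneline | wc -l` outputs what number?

3

Walking parent pointers from 1a54963: reachable set = {1a54963, 95e0e36, b72ebb8}.
That is 3 commits.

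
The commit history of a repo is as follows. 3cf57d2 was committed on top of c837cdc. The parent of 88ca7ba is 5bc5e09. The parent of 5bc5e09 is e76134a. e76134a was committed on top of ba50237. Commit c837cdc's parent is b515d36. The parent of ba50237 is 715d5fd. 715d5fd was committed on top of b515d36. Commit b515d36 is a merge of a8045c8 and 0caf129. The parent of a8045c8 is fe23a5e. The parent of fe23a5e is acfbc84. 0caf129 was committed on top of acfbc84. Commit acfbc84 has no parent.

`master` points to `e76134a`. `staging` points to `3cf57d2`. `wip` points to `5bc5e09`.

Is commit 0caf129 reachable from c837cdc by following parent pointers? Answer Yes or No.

Ancestors of c837cdc (commits reachable by following parents): {0caf129, a8045c8, acfbc84, b515d36, c837cdc, fe23a5e}.
0caf129 is in that set, so it is an ancestor of c837cdc.

Yes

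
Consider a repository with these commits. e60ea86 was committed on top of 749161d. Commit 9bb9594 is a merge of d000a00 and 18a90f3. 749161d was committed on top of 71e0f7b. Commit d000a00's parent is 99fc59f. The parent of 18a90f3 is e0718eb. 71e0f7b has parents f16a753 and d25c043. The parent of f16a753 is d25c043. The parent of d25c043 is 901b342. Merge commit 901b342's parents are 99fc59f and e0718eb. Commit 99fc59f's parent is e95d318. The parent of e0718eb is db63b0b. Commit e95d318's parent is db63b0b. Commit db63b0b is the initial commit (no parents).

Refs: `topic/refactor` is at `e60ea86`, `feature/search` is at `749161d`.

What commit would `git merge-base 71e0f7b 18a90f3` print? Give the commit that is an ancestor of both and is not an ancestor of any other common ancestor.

e0718eb

Ancestors of 71e0f7b: {71e0f7b, 901b342, 99fc59f, d25c043, db63b0b, e0718eb, e95d318, f16a753}.
Ancestors of 18a90f3: {18a90f3, db63b0b, e0718eb}.
Common ancestors: {db63b0b, e0718eb}.
Among these, e0718eb is not an ancestor of any other common ancestor — it is the merge base.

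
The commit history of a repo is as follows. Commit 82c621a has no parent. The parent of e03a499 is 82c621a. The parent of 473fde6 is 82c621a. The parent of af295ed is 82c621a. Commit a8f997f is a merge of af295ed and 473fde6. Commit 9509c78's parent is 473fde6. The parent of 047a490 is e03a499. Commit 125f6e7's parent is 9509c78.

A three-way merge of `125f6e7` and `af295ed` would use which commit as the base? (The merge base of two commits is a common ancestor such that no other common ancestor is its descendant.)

82c621a

Ancestors of 125f6e7: {125f6e7, 473fde6, 82c621a, 9509c78}.
Ancestors of af295ed: {82c621a, af295ed}.
Common ancestors: {82c621a}.
The only common ancestor is 82c621a, so it is the merge base.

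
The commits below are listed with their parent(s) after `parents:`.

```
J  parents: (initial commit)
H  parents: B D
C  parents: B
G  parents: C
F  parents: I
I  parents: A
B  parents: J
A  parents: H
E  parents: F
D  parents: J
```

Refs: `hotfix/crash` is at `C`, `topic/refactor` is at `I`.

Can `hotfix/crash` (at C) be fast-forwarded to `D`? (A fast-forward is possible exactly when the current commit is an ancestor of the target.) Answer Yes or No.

A fast-forward from C to D is possible iff C is an ancestor of D.
Ancestors of D: {D, J}.
C is not among them, so fast-forward is not possible.

No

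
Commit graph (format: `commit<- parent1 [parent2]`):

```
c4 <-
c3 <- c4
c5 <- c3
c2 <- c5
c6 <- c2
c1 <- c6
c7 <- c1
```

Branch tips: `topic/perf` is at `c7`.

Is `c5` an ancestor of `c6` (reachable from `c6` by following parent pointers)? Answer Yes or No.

Ancestors of c6 (commits reachable by following parents): {c2, c3, c4, c5, c6}.
c5 is in that set, so it is an ancestor of c6.

Yes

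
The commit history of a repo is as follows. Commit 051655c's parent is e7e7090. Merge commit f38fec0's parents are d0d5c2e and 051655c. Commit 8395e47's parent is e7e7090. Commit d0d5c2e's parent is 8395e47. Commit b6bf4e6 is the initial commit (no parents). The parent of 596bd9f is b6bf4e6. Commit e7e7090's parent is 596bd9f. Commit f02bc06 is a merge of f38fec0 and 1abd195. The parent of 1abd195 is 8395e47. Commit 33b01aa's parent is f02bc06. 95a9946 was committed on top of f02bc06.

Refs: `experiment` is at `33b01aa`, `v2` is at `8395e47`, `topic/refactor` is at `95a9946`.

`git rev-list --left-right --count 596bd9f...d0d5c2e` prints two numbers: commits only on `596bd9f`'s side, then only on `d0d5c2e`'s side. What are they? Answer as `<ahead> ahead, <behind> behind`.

0 ahead, 3 behind

Reachable from 596bd9f: {596bd9f, b6bf4e6}.
Reachable from d0d5c2e: {596bd9f, 8395e47, b6bf4e6, d0d5c2e, e7e7090}.
Only in 596bd9f's history (ahead): {} — 0.
Only in d0d5c2e's history (behind): {8395e47, d0d5c2e, e7e7090} — 3.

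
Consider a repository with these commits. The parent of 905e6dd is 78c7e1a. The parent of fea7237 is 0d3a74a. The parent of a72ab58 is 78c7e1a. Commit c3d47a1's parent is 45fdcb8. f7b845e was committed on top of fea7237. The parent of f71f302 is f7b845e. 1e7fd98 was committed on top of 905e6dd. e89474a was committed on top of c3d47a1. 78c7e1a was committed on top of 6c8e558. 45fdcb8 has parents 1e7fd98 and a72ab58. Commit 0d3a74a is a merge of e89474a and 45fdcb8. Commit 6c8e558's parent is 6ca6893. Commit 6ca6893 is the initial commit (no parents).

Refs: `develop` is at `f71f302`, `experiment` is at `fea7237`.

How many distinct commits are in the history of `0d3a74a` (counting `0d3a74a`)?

Walking parent pointers from 0d3a74a: reachable set = {0d3a74a, 1e7fd98, 45fdcb8, 6c8e558, 6ca6893, 78c7e1a, 905e6dd, a72ab58, c3d47a1, e89474a}.
That is 10 commits.

10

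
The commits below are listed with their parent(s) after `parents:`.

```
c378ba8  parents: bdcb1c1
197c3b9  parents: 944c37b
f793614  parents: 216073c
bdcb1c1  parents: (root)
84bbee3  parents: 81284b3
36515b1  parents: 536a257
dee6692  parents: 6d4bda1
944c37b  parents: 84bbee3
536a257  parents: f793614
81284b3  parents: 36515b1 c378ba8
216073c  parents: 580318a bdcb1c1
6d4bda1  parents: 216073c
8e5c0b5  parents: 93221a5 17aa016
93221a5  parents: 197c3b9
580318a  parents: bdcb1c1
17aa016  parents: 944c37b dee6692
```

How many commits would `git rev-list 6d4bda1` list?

Walking parent pointers from 6d4bda1: reachable set = {216073c, 580318a, 6d4bda1, bdcb1c1}.
That is 4 commits.

4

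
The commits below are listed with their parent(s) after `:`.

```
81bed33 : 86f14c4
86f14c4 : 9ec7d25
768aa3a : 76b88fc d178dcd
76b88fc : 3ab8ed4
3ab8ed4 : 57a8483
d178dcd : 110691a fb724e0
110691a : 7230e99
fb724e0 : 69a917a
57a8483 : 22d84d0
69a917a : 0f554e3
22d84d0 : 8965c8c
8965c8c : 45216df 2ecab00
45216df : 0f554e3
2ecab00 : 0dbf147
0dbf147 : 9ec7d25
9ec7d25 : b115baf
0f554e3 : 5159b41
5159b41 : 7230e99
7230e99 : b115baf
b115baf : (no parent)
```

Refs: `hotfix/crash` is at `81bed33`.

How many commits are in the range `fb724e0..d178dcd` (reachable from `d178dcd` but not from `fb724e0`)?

Reachable from d178dcd: {0f554e3, 110691a, 5159b41, 69a917a, 7230e99, b115baf, d178dcd, fb724e0}.
Reachable from fb724e0: {0f554e3, 5159b41, 69a917a, 7230e99, b115baf, fb724e0}.
In d178dcd's history but not fb724e0's: {110691a, d178dcd} — 2 commits.

2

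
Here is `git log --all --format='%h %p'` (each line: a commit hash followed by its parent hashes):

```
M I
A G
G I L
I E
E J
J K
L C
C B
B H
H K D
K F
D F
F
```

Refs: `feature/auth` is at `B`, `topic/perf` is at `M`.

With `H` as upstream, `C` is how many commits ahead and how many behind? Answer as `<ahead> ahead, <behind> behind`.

Reachable from C: {B, C, D, F, H, K}.
Reachable from H: {D, F, H, K}.
Only in C's history (ahead): {B, C} — 2.
Only in H's history (behind): {} — 0.

2 ahead, 0 behind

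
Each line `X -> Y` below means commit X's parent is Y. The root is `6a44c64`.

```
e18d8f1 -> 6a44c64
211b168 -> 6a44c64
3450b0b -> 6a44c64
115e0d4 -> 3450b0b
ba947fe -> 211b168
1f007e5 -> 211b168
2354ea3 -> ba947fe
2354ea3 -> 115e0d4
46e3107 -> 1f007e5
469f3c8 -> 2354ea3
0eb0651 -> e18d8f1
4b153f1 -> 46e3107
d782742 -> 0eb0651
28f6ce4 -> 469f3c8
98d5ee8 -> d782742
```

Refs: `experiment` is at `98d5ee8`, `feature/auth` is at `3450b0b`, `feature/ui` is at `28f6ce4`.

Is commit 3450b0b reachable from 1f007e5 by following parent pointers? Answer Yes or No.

No

Ancestors of 1f007e5: {1f007e5, 211b168, 6a44c64}.
3450b0b is not in that set, so it is not an ancestor of 1f007e5.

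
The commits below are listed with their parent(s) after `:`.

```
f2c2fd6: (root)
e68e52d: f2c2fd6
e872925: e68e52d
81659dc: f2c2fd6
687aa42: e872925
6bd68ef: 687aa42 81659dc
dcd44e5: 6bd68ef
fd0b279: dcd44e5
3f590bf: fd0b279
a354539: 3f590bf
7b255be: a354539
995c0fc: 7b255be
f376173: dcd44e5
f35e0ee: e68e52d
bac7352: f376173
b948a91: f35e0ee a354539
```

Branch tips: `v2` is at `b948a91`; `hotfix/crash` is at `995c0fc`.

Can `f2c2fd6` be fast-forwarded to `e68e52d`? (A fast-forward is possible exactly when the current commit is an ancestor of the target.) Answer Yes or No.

A fast-forward from f2c2fd6 to e68e52d is possible iff f2c2fd6 is an ancestor of e68e52d.
Ancestors of e68e52d: {e68e52d, f2c2fd6}.
f2c2fd6 is among them, so fast-forward is possible.

Yes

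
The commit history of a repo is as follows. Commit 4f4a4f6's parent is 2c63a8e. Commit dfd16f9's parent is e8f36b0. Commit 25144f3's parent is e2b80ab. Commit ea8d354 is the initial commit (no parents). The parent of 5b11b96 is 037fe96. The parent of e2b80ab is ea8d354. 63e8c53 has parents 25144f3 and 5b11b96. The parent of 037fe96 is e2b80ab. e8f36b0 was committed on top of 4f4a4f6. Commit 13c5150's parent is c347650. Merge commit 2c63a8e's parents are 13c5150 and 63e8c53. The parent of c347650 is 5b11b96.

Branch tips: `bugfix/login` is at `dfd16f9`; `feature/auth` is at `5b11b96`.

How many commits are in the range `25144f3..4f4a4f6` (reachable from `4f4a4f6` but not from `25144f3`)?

7

Reachable from 4f4a4f6: {037fe96, 13c5150, 25144f3, 2c63a8e, 4f4a4f6, 5b11b96, 63e8c53, c347650, e2b80ab, ea8d354}.
Reachable from 25144f3: {25144f3, e2b80ab, ea8d354}.
In 4f4a4f6's history but not 25144f3's: {037fe96, 13c5150, 2c63a8e, 4f4a4f6, 5b11b96, 63e8c53, c347650} — 7 commits.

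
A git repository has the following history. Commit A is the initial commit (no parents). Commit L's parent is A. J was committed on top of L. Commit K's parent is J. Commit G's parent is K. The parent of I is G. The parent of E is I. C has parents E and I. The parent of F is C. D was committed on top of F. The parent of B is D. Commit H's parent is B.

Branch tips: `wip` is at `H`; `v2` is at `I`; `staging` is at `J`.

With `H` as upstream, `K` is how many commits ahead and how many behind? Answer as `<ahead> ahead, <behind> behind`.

Reachable from K: {A, J, K, L}.
Reachable from H: {A, B, C, D, E, F, G, H, I, J, K, L}.
Only in K's history (ahead): {} — 0.
Only in H's history (behind): {B, C, D, E, F, G, H, I} — 8.

0 ahead, 8 behind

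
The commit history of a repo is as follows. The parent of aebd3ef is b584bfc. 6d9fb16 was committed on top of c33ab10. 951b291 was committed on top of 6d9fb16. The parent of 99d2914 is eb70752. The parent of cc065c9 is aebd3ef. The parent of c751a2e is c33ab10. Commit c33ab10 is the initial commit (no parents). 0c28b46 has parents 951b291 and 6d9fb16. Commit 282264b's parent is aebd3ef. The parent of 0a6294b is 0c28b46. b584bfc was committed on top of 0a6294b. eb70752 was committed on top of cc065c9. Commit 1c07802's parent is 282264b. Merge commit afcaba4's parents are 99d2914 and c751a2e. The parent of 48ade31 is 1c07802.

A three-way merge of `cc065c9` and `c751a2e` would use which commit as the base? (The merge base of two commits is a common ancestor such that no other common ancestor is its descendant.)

Ancestors of cc065c9: {0a6294b, 0c28b46, 6d9fb16, 951b291, aebd3ef, b584bfc, c33ab10, cc065c9}.
Ancestors of c751a2e: {c33ab10, c751a2e}.
Common ancestors: {c33ab10}.
The only common ancestor is c33ab10, so it is the merge base.

c33ab10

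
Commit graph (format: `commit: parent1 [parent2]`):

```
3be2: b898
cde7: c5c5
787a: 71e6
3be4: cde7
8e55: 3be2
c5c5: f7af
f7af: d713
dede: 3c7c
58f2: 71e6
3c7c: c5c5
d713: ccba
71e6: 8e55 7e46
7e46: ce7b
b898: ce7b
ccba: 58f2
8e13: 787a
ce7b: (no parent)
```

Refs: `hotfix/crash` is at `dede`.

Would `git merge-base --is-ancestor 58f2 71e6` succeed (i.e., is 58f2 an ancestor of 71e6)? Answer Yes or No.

Ancestors of 71e6: {3be2, 71e6, 7e46, 8e55, b898, ce7b}.
58f2 is not in that set, so it is not an ancestor of 71e6.

No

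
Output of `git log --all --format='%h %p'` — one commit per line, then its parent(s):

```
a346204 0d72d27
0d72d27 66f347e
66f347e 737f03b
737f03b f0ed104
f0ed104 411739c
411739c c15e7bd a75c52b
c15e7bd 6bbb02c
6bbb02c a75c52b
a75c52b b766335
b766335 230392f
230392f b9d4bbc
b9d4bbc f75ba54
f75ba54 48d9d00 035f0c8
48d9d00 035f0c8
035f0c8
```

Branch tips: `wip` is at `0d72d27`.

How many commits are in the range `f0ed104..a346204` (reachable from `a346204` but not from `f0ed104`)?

4

Reachable from a346204: {035f0c8, 0d72d27, 230392f, 411739c, 48d9d00, 66f347e, 6bbb02c, 737f03b, a346204, a75c52b, b766335, b9d4bbc, c15e7bd, f0ed104, f75ba54}.
Reachable from f0ed104: {035f0c8, 230392f, 411739c, 48d9d00, 6bbb02c, a75c52b, b766335, b9d4bbc, c15e7bd, f0ed104, f75ba54}.
In a346204's history but not f0ed104's: {0d72d27, 66f347e, 737f03b, a346204} — 4 commits.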